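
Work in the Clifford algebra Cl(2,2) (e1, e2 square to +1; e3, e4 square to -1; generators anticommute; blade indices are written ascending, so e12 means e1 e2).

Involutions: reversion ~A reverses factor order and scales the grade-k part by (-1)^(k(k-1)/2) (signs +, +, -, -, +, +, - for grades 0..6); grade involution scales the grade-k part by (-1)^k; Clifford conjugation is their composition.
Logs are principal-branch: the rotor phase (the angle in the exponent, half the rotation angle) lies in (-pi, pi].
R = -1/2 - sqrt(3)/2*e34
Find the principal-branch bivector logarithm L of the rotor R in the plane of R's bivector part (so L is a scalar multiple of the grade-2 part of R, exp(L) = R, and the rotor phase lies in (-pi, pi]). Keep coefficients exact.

The scalar part of R is -1/2, which pins the rotor phase on the principal branch; dividing the bivector part by the sine of that phase recovers the unit plane, and L is the phase times that plane.
Concretely: cos(phase) = -1/2 gives phase = ±2*pi/3, and since phase/sin(phase) is even the sign is immaterial: L = (phase/sin(phase)) * <R>_2 = (4*sqrt(3)*pi/9) * <R>_2.
Answer: -2*pi/3*e34


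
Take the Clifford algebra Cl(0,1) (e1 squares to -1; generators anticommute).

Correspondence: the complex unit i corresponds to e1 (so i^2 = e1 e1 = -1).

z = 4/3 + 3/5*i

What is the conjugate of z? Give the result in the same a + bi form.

In blades: z = 4/3 + 3/5*e1.
Conjugation here is Clifford conjugation: the scalar is fixed and the grade-1 and grade-2 blades all flip sign, giving 4/3 - 3/5*e1; translating back:
Answer: 4/3 - 3/5*i


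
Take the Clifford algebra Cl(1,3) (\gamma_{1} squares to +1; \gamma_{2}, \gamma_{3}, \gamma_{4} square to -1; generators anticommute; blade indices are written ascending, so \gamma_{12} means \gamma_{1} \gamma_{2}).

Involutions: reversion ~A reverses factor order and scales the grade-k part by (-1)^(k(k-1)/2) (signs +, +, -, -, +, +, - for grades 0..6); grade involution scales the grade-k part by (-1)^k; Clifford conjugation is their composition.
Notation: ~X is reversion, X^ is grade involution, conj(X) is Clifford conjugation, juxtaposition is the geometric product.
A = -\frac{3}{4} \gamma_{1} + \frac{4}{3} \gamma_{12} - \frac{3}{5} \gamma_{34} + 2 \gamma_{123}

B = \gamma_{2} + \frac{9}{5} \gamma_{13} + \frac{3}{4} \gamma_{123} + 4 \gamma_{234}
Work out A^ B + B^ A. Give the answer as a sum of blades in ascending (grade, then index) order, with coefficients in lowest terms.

first term: \frac{3}{2} - \frac{4}{3} \gamma_{1} + 6 \gamma_{2} + \frac{47}{20} \gamma_{3} + \frac{3}{4} \gamma_{12} - 2 \gamma_{13} + \frac{173}{25} \gamma_{14} - \frac{147}{80} \gamma_{23} - \frac{9}{20} \gamma_{124} - \frac{16}{3} \gamma_{134} - \frac{3}{5} \gamma_{234} + 3 \gamma_{1234}
second term: \frac{3}{2} - \frac{4}{3} \gamma_{1} - 6 \gamma_{2} + \frac{7}{20} \gamma_{3} - \frac{3}{4} \gamma_{12} - 2 \gamma_{13} - \frac{173}{25} \gamma_{14} + \frac{237}{80} \gamma_{23} - \frac{9}{20} \gamma_{124} - \frac{16}{3} \gamma_{134} + \frac{3}{5} \gamma_{234} - 3 \gamma_{1234}
Answer: 3 - \frac{8}{3} \gamma_{1} + \frac{27}{10} \gamma_{3} - 4 \gamma_{13} + \frac{9}{8} \gamma_{23} - \frac{9}{10} \gamma_{124} - \frac{32}{3} \gamma_{134}


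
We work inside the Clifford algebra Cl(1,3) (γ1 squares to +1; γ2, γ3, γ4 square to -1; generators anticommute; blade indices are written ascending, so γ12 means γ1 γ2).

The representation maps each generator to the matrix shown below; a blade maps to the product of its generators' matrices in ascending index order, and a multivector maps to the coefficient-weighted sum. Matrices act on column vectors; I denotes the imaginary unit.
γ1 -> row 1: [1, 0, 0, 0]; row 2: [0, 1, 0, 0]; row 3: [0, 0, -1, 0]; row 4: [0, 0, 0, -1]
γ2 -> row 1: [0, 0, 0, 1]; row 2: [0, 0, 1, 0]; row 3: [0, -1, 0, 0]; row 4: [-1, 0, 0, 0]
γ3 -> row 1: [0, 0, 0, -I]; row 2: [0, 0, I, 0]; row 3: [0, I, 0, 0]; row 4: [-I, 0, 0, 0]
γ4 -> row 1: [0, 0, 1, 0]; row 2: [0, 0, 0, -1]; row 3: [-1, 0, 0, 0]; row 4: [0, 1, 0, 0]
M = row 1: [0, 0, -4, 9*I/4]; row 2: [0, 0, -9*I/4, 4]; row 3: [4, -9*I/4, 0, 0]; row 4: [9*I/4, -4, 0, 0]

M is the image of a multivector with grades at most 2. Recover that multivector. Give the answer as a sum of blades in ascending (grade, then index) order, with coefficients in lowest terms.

Method: the blade images are trace-orthogonal — tr(rho(e_A) rho(e_B)^-1) = 4 if A = B and 0 otherwise — and rho(e_A)^-1 = (e_A)^2 * rho(e_A) with (e_A)^2 = +1 or -1, so the coefficient of e_A in the preimage is (e_A)^2 * tr(M rho(e_A))/4.
Nonzero projections over blades of grade <= 2: γ3: (γ3)^2 = -1, tr(M rho(γ3)) = 9, coefficient -9/4; γ4: (γ4)^2 = -1, tr(M rho(γ4)) = 16, coefficient -4. Every other blade of grade <= 2 projects to 0.
Answer: -9/4*γ3 - 4*γ4


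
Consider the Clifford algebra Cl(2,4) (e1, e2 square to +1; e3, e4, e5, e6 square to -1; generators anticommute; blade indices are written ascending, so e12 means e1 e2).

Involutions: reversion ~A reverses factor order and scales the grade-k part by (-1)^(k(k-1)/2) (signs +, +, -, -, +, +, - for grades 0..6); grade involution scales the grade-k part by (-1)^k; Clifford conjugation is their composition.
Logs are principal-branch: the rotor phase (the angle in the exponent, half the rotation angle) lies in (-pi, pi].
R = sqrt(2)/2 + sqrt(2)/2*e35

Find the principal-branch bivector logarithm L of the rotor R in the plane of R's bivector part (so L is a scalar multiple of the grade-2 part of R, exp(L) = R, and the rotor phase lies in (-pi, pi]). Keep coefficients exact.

The scalar part of R is sqrt(2)/2, which fixes the principal-branch rotor phase; the unit plane is then the bivector part divided by the sine of that phase, and L is that plane scaled by the phase.
Concretely: cos(phase) = sqrt(2)/2 gives phase = ±pi/4, and since phase/sin(phase) is even the sign is immaterial: L = (phase/sin(phase)) * <R>_2 = (sqrt(2)*pi/4) * <R>_2.
Answer: pi/4*e35


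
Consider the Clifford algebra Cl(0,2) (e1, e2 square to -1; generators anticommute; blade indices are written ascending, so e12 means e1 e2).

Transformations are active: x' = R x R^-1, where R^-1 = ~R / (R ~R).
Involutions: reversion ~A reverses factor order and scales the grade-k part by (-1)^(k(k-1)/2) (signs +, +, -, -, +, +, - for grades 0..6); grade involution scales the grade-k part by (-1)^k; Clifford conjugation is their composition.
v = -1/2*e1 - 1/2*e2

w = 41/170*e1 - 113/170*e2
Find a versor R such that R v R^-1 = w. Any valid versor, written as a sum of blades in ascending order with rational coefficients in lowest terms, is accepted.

Take R = v + w = -22/85*e1 - 99/85*e2. Because q(v) = q(w) = -1/2, conjugation by R sends v exactly to w.
Answer: -22/85*e1 - 99/85*e2


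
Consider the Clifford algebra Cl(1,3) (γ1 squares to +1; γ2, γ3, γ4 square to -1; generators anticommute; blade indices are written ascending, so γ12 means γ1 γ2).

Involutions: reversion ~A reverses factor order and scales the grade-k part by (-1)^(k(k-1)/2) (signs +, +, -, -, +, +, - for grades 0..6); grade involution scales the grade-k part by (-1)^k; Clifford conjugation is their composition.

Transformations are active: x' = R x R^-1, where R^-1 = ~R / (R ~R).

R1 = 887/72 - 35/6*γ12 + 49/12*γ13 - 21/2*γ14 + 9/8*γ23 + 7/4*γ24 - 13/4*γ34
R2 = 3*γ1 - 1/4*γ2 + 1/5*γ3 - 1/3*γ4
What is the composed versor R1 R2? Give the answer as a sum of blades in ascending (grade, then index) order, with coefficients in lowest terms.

Distribute over the terms of R2 (each basis-blade product reordered to ascending indices, repeated generators contracted through their squares):
R1 (3*γ1) = 887/24*γ1 + 35/2*γ2 - 49/4*γ3 + 63/2*γ4 + 27/8*γ123 + 21/4*γ124 - 39/4*γ134
R1 (-1/4*γ2) = -35/24*γ1 - 887/288*γ2 - 9/32*γ3 - 7/16*γ4 + 49/48*γ123 - 21/8*γ124 + 13/16*γ234
R1 (1/5*γ3) = -49/60*γ1 - 9/40*γ2 + 887/360*γ3 - 13/20*γ4 - 7/6*γ123 + 21/10*γ134 - 7/20*γ234
R1 (-1/3*γ4) = -7/2*γ1 + 7/12*γ2 - 13/12*γ3 - 887/216*γ4 + 35/18*γ124 - 49/36*γ134 - 3/8*γ234
Summing the partial products and collecting blades:
Answer: 1871/60*γ1 + 21281/1440*γ2 - 16057/1440*γ3 + 56821/2160*γ4 + 155/48*γ123 + 329/72*γ124 - 811/90*γ134 + 7/80*γ234


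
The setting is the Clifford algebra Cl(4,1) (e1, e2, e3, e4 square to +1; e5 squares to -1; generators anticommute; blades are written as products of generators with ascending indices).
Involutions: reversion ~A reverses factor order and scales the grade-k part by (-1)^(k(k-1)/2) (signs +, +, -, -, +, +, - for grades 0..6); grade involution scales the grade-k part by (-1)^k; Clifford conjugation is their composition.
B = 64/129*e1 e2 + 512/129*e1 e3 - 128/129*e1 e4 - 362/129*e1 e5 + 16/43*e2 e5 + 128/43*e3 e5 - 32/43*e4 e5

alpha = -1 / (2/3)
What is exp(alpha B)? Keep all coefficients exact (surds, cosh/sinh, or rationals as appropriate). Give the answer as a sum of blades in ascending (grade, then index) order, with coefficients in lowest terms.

B^2 term by term: the squares give (64/129)^2*(e1 e2)^2 + (512/129)^2*(e1 e3)^2 + (-128/129)^2*(e1 e4)^2 + (-362/129)^2*(e1 e5)^2 + (16/43)^2*(e2 e5)^2 + (128/43)^2*(e3 e5)^2 + (-32/43)^2*(e4 e5)^2 = 4096/16641*(-1) + 262144/16641*(-1) + 16384/16641*(-1) + 131044/16641*(+1) + 256/1849*(+1) + 16384/1849*(+1) + 1024/1849*(+1) = 4/9 (each basis 2-blade squares to minus the product of its generators' squares); cross terms between blades sharing an index anticommute and cancel; the commuting (index-disjoint) pairs give grade-4 terms 2*c*c'*(blade product), which cancel blade by blade — e1 e2 e3 e5: 16384/5547 - 16384/5547 = 0; e1 e2 e4 e5: -4096/5547 + 4096/5547 = 0; e1 e3 e4 e5: -32768/5547 + 32768/5547 = 0 — confirming B is simple. So B^2 = 4/9.
B^2 = 4/9 — B^2 > 0, so the exponential closes hyperbolically: l = 2/3, alpha*l = -1, so exp(alpha B) = cosh(-1) + (sinh(-1)/(2/3))*B = cosh(1) + (-3*sinh(1)/2)*B.
Answer: cosh(1) - 32*sinh(1)/43*e1 e2 - 256*sinh(1)/43*e1 e3 + 64*sinh(1)/43*e1 e4 + 181*sinh(1)/43*e1 e5 - 24*sinh(1)/43*e2 e5 - 192*sinh(1)/43*e3 e5 + 48*sinh(1)/43*e4 e5


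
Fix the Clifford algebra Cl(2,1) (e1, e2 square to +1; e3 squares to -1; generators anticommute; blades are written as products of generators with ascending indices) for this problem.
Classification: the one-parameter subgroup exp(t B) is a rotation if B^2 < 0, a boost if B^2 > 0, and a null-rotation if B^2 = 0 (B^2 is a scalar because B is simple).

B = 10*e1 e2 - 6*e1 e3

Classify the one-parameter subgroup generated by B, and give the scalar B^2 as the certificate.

B^2 term by term: the squares give (10)^2*(e1 e2)^2 + (-6)^2*(e1 e3)^2 = 100*(-1) + 36*(+1) = -64 (each basis 2-blade squares to minus the product of its generators' squares); cross terms between blades sharing an index anticommute and cancel. So B^2 = -64.
Answer: rotation, certificate B^2 = -64. The class reads off the invariant scalar -64 directly.


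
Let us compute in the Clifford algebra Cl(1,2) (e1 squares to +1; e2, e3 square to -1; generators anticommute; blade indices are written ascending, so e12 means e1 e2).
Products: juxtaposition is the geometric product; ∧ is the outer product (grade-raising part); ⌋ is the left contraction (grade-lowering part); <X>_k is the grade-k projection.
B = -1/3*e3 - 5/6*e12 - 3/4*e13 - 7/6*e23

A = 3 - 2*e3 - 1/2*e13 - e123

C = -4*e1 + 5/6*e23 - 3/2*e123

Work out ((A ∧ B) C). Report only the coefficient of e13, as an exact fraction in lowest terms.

step 1: -e3 - 5/2*e12 - 9/4*e13 - 7/2*e23 + 5/3*e123
step 2: 65/12 - 239/36*e1 - 341/24*e2 - 21/4*e3 - 27/8*e12 - 23/12*e13 - 20/3*e23 + 14*e123
Answer: -23/12


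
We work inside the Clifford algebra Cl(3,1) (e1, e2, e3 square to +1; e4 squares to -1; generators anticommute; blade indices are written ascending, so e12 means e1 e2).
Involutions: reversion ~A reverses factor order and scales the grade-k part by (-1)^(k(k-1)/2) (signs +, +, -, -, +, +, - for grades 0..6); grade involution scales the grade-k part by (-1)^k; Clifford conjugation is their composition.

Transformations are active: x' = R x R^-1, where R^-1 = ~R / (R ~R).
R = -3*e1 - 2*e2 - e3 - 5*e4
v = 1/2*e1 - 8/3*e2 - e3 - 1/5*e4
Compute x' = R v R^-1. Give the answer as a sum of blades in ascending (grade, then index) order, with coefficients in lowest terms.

~R = -3*e1 - 2*e2 - e3 - 5*e4, and R ~R = -11, so R^-1 = ~R / (-11).
R v = 23/6 + 9*e12 + 7/2*e13 + 31/10*e14 - 2/3*e23 - 194/15*e24 - 24/5*e34
Answer: 35/22*e1 + 134/33*e2 + 56/33*e3 + 608/165*e4


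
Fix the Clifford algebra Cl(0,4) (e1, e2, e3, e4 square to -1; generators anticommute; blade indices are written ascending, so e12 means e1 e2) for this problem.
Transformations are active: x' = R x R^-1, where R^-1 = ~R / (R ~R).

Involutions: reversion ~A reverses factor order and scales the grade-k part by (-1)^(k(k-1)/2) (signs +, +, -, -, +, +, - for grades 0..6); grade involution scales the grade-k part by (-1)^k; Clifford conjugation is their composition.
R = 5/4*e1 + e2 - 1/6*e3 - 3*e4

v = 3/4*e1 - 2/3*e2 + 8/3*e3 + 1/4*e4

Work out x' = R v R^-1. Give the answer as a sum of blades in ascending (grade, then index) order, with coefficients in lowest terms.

~R = 5/4*e1 + e2 - 1/6*e3 - 3*e4, and R ~R = -1669/144, so R^-1 = ~R / (-1669/144).
R v = 133/144 - 19/12*e12 + 83/24*e13 + 41/16*e14 + 23/9*e23 - 7/4*e24 + 191/24*e34
Answer: -6337/6676*e1 + 2540/5007*e2 - 13219/5007*e3 + 1523/6676*e4


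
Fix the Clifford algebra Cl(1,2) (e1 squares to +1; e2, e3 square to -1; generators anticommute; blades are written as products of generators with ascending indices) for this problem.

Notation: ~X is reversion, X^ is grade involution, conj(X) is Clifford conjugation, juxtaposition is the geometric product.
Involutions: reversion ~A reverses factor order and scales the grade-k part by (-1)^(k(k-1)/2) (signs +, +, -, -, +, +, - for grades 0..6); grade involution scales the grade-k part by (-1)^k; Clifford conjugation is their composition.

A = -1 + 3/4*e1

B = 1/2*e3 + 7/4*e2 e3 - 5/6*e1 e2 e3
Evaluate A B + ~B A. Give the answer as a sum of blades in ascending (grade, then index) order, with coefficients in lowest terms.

first term: -1/2*e3 + 3/8*e1 e3 - 19/8*e2 e3 + 103/48*e1 e2 e3
second term: -1/2*e3 - 3/8*e1 e3 + 19/8*e2 e3 - 103/48*e1 e2 e3
Answer: -e3


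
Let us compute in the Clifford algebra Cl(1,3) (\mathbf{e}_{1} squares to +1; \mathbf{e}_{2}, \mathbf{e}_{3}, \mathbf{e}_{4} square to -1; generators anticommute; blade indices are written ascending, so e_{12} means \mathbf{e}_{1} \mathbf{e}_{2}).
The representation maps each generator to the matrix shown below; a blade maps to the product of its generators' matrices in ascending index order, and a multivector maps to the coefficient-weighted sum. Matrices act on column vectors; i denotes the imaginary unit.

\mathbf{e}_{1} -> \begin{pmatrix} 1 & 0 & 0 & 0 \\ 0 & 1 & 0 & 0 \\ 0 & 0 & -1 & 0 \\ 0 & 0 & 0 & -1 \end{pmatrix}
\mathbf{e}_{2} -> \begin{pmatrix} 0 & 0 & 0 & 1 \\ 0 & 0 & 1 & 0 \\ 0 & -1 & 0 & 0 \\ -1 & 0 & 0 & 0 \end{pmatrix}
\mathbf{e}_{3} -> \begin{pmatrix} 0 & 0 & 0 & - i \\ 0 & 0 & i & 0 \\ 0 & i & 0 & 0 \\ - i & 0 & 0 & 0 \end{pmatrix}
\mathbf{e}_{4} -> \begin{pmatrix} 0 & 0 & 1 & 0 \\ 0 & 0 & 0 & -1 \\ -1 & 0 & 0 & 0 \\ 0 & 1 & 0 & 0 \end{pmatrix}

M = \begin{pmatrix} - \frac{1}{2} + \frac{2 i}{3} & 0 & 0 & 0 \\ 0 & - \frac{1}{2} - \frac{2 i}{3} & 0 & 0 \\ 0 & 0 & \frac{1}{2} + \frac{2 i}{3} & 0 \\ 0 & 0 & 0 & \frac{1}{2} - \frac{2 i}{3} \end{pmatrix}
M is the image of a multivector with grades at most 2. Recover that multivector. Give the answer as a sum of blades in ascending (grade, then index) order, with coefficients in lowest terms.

Method: the blade images are trace-orthogonal — tr(rho(e_A) rho(e_B)^-1) = 4 if A = B and 0 otherwise — and rho(e_A)^-1 = (e_A)^2 * rho(e_A) with (e_A)^2 = +1 or -1, so the coefficient of e_A in the preimage is (e_A)^2 * tr(M rho(e_A))/4.
Nonzero projections over blades of grade <= 2: e_{1}: (e_{1})^2 = +1, tr(M rho(e_{1})) = -2, coefficient -\frac{1}{2}; e_{23}: (e_{23})^2 = -1, tr(M rho(e_{23})) = \frac{8}{3}, coefficient -\frac{2}{3}. Every other blade of grade <= 2 projects to 0.
Answer: -\frac{1}{2} e_{1} - \frac{2}{3} e_{23}


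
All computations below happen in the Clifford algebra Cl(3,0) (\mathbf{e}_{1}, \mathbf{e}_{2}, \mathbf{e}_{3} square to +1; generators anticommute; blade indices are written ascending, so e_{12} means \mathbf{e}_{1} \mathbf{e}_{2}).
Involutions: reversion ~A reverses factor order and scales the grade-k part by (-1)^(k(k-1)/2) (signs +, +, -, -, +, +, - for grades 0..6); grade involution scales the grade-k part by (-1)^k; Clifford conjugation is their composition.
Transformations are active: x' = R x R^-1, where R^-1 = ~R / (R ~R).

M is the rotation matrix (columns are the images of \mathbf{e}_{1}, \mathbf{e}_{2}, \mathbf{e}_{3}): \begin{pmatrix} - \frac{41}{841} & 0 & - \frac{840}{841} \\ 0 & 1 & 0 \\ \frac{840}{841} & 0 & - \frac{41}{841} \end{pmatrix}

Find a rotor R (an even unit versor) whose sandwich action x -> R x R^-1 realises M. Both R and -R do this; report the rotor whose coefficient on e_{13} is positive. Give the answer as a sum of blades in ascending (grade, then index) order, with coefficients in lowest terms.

Method: write R = a + b12*e_{12} + b13*e_{13} + b23*e_{23} with a^2 + b12^2 + b13^2 + b23^2 = 1 (so R^-1 = ~R). Expanding the columns R e_j ~R gives tr M = 4a^2 - 1 and, from the antisymmetric part, M21 - M12 = -4a*b12, M13 - M31 = 4a*b13, M32 - M23 = -4a*b23.
Here tr M = \frac{759}{841}, so a^2 = (1 + tr M)/4 = \frac{400}{841} and a = ±\frac{20}{29}. Taking a = \frac{20}{29}: M21 - M12 = 0, M13 - M31 = -\frac{1680}{841}, M32 - M23 = 0, giving b12 = 0, b13 = -\frac{21}{29}, b23 = 0, i.e. R = \frac{20}{29} - \frac{21}{29} e_{13}.
Its e_{13} coefficient is negative, so report the other preimage -R.
Answer: -\frac{20}{29} + \frac{21}{29} e_{13}. Note: both R and -R realise this M (trace \frac{759}{841}); the covering map identifies them, and the e_{13}-coefficient sign is the tie-breaker.


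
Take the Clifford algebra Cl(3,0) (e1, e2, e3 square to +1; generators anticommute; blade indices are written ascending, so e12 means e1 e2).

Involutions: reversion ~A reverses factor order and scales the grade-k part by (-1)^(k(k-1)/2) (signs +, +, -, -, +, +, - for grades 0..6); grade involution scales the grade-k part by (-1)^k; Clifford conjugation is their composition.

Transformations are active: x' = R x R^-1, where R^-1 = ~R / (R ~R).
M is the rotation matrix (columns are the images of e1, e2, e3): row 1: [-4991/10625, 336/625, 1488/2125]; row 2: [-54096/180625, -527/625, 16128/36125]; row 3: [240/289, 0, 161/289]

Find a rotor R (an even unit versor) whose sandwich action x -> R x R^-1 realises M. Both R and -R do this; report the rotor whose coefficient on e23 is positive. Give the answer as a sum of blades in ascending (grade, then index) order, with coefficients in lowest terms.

Method: write R = a + b12*e12 + b13*e13 + b23*e23 with a^2 + b12^2 + b13^2 + b23^2 = 1 (so R^-1 = ~R). Expanding the columns R e_j ~R gives tr M = 4a^2 - 1 and, from the antisymmetric part, M21 - M12 = -4a*b12, M13 - M31 = 4a*b13, M32 - M23 = -4a*b23.
Here tr M = -5461/7225, so a^2 = (1 + tr M)/4 = 441/7225 and a = ±21/85. Taking a = 21/85: M21 - M12 = -6048/7225, M13 - M31 = -4704/36125, M32 - M23 = -16128/36125, giving b12 = 72/85, b13 = -56/425, b23 = 192/425, i.e. R = 21/85 + 72/85*e12 - 56/425*e13 + 192/425*e23.
Its e23 coefficient is already positive.
Answer: 21/85 + 72/85*e12 - 56/425*e13 + 192/425*e23. Why the constraint matters: R and -R act identically through the sandwich — M has trace -5461/7225 either way — so only the sign condition on e23 picks one of the two preimages.


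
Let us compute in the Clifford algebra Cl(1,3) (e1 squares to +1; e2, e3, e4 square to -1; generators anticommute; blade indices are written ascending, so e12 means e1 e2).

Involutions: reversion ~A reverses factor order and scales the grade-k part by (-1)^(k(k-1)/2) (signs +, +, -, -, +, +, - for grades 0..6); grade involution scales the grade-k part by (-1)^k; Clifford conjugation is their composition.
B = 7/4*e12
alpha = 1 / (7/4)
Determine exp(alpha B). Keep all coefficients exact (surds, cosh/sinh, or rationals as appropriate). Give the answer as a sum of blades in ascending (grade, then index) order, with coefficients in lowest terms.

B^2 = (7/4)^2*(e12)^2 = 49/16*(+1) = 49/16 (a basis 2-blade squares to minus the product of its generators' squares).
B^2 = 49/16 — since the square is positive, the closed form is hyperbolic: l = 7/4, alpha*l = 1, so exp(alpha B) = cosh(1) + (sinh(1)/(7/4))*B = cosh(1) + (4*sinh(1)/7)*B.
Answer: cosh(1) + sinh(1)*e12


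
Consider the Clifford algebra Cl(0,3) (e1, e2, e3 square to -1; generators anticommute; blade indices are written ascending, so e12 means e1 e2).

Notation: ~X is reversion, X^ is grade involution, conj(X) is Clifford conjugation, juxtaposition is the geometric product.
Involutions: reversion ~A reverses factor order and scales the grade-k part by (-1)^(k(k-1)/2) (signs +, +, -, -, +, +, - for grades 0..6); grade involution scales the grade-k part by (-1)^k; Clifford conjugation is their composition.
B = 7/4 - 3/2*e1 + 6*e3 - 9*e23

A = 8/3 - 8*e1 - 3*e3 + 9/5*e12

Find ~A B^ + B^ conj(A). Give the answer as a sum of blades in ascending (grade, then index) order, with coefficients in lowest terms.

first term: -4/3 - 10*e1 + 243/10*e2 - 85/4*e3 - 63/20*e12 + 363/10*e13 - 24*e23 + 414/5*e123
second term: 32/3 + 18*e1 + 297/10*e2 - 43/4*e3 - 63/20*e12 + 687/10*e13 - 24*e23 - 306/5*e123
Answer: 28/3 + 8*e1 + 54*e2 - 32*e3 - 63/10*e12 + 105*e13 - 48*e23 + 108/5*e123


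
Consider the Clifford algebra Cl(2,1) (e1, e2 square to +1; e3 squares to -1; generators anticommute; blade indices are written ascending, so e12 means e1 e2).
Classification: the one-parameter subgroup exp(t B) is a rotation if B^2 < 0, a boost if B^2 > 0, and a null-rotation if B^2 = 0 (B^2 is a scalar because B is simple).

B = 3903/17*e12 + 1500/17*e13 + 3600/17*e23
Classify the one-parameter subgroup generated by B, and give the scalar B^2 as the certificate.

B^2 term by term: the squares give (3903/17)^2*(e12)^2 + (1500/17)^2*(e13)^2 + (3600/17)^2*(e23)^2 = 15233409/289*(-1) + 2250000/289*(+1) + 12960000/289*(+1) = -81 (each basis 2-blade squares to minus the product of its generators' squares); cross terms between blades sharing an index anticommute and cancel. So B^2 = -81.
Answer: rotation, certificate B^2 = -81. Check the certificate: B^2 = -81, and that sign is decisive whatever form B takes.


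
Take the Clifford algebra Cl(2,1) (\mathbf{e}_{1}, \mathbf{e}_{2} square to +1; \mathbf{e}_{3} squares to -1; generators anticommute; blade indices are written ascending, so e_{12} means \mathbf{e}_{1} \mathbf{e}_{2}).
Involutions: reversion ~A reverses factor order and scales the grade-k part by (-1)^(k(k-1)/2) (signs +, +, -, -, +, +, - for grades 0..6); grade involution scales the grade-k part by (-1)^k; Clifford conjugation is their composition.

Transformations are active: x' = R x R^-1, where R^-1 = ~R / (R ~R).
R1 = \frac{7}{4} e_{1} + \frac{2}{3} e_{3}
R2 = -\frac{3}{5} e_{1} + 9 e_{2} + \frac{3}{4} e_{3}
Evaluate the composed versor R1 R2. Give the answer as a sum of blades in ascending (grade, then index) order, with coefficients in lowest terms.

Distribute over the terms of R1 (each basis-blade product reordered to ascending indices, repeated generators contracted through their squares):
(\frac{7}{4} e_{1}) R2 = -\frac{21}{20} + \frac{63}{4} e_{12} + \frac{21}{16} e_{13}
(\frac{2}{3} e_{3}) R2 = -\frac{1}{2} + \frac{2}{5} e_{13} - 6 e_{23}
Summing the partial products and collecting blades:
Answer: -\frac{31}{20} + \frac{63}{4} e_{12} + \frac{137}{80} e_{13} - 6 e_{23}


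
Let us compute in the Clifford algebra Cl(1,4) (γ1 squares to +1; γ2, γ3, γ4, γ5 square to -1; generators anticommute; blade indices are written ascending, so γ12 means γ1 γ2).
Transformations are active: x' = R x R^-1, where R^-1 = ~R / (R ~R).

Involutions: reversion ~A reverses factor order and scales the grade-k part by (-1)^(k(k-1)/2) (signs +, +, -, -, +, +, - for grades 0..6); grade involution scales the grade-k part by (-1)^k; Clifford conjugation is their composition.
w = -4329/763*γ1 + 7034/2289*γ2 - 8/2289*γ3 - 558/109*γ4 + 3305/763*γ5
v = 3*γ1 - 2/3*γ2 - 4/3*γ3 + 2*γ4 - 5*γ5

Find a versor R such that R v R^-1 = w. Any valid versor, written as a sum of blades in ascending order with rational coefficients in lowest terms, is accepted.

R = v + w = -2040/763*γ1 + 1836/763*γ2 - 1020/763*γ3 - 340/109*γ4 - 510/763*γ5 works: the equal norms (-200/9) guarantee its sandwich swaps v into w.
Answer: -2040/763*γ1 + 1836/763*γ2 - 1020/763*γ3 - 340/109*γ4 - 510/763*γ5


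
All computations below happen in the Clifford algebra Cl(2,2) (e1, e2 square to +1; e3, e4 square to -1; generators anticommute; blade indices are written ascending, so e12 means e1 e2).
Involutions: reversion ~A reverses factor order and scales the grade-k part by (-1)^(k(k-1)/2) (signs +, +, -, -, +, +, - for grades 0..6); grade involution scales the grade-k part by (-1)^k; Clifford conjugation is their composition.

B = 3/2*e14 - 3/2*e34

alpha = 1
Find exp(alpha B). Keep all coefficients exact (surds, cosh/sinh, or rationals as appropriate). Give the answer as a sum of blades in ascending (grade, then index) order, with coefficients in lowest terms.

B^2 term by term: the squares give (3/2)^2*(e14)^2 + (-3/2)^2*(e34)^2 = 9/4*(+1) + 9/4*(-1) = 0 (each basis 2-blade squares to minus the product of its generators' squares); cross terms between blades sharing an index anticommute and cancel. So B^2 = 0.
B^2 = 0, hence only two terms survive: exp(alpha B) = 1 + alpha B (parabolic case).
Answer: 1 + 3/2*e14 - 3/2*e34


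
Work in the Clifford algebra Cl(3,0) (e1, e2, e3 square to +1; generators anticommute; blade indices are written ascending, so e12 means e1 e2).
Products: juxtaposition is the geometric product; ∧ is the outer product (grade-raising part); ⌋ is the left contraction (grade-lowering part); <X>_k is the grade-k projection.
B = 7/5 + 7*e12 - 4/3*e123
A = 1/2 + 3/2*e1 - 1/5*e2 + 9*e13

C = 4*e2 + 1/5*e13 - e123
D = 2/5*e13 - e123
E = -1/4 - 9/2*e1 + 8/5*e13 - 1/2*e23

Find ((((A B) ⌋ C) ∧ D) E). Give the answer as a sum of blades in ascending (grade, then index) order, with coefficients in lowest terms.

step 1: 7/10 + 7/2*e1 - 89/50*e2 + 7/2*e12 + 37/3*e13 + 61*e23 - 2/3*e123
step 2: -769/75 + 61*e1 - 143/15*e2 + 21/5*e3 - 41/25*e13 - 7/2*e23 - 7/10*e123
step 3: -1538/375*e13 + 211/15*e123
step 4: 12304/1875 + 211/30*e1 + 1688/75*e2 - 2307/125*e3 - 769/375*e12 + 769/750*e13 - 633/10*e23 - 211/60*e123
Answer: 12304/1875 + 211/30*e1 + 1688/75*e2 - 2307/125*e3 - 769/375*e12 + 769/750*e13 - 633/10*e23 - 211/60*e123


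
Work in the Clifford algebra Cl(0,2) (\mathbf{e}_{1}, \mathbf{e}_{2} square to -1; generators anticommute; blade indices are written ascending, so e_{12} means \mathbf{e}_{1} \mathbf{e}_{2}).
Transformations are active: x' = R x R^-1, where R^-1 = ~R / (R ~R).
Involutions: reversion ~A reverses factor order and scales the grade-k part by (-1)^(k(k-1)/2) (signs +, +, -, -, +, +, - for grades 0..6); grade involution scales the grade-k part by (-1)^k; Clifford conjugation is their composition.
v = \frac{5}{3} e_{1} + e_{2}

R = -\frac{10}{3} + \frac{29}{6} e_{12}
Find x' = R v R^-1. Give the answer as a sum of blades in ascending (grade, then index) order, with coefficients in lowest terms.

~R = -\frac{10}{3} - \frac{29}{6} e_{12}, and R ~R = \frac{1241}{36}, so R^-1 = ~R / (\frac{1241}{36}).
R v = -\frac{187}{18} e_{1} + \frac{85}{18} e_{2}
Answer: \frac{25}{73} e_{1} - \frac{419}{219} e_{2}


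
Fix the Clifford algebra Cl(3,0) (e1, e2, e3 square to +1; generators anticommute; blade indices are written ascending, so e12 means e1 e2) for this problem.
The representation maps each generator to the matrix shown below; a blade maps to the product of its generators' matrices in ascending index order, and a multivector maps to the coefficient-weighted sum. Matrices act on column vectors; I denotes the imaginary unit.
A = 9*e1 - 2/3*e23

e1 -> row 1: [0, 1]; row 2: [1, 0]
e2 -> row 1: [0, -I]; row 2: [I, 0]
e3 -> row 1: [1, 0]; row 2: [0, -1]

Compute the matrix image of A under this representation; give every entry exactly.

Bivector images (products of the table entries): rho(e23) = rho(e2)rho(e3) = row 1: [0, I]; row 2: [I, 0].
M = (9)*rho(e1) + (-2/3)*rho(e23), summed entrywise:
Answer: row 1: [0, 9 - 2*I/3]; row 2: [9 - 2*I/3, 0]


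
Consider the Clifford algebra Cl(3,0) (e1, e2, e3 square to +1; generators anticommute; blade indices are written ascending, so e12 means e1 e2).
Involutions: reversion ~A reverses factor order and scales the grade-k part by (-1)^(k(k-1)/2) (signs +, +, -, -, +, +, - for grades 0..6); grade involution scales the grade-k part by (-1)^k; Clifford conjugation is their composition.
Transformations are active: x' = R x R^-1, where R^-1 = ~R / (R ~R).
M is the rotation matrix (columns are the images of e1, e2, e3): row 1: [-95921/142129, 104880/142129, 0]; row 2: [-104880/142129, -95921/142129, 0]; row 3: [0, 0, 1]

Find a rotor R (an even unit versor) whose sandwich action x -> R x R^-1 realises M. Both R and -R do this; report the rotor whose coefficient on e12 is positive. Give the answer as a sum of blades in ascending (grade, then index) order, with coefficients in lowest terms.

Method: write R = a + b12*e12 + b13*e13 + b23*e23 with a^2 + b12^2 + b13^2 + b23^2 = 1 (so R^-1 = ~R). Expanding the columns R e_j ~R gives tr M = 4a^2 - 1 and, from the antisymmetric part, M21 - M12 = -4a*b12, M13 - M31 = 4a*b13, M32 - M23 = -4a*b23.
Here tr M = -49713/142129, so a^2 = (1 + tr M)/4 = 23104/142129 and a = ±152/377. Taking a = 152/377: M21 - M12 = -209760/142129, M13 - M31 = 0, M32 - M23 = 0, giving b12 = 345/377, b13 = 0, b23 = 0, i.e. R = 152/377 + 345/377*e12.
Its e12 coefficient is already positive.
Answer: 152/377 + 345/377*e12. Why the constraint matters: R and -R act identically through the sandwich — M has trace -49713/142129 either way — so only the sign condition on e12 picks one of the two preimages.


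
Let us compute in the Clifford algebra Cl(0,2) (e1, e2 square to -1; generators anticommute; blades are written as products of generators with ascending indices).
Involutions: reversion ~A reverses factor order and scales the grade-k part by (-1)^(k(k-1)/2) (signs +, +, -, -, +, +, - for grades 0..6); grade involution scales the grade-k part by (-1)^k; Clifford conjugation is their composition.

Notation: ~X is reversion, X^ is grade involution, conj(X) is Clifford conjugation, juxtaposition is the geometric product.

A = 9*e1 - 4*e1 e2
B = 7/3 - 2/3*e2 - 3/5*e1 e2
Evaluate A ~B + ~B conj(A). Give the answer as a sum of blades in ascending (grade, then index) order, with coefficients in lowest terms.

first term: 12/5 + 55/3*e1 - 27/5*e2 - 46/3*e1 e2
second term: -12/5 - 71/3*e1 - 27/5*e2 + 10/3*e1 e2
Answer: -16/3*e1 - 54/5*e2 - 12*e1 e2


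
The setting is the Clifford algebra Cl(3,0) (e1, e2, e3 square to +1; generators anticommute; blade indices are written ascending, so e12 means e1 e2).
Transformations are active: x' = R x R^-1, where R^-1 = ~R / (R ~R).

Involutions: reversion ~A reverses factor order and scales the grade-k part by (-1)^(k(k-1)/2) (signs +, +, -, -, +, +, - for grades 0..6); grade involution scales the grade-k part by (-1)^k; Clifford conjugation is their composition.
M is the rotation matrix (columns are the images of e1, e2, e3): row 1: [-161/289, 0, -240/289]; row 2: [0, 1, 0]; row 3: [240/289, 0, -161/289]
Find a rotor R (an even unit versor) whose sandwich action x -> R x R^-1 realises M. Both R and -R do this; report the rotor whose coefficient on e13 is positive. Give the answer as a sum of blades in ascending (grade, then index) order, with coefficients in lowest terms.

Method: write R = a + b12*e12 + b13*e13 + b23*e23 with a^2 + b12^2 + b13^2 + b23^2 = 1 (so R^-1 = ~R). Expanding the columns R e_j ~R gives tr M = 4a^2 - 1 and, from the antisymmetric part, M21 - M12 = -4a*b12, M13 - M31 = 4a*b13, M32 - M23 = -4a*b23.
Here tr M = -33/289, so a^2 = (1 + tr M)/4 = 64/289 and a = ±8/17. Taking a = 8/17: M21 - M12 = 0, M13 - M31 = -480/289, M32 - M23 = 0, giving b12 = 0, b13 = -15/17, b23 = 0, i.e. R = 8/17 - 15/17*e13.
Its e13 coefficient is negative, so report the other preimage -R.
Answer: -8/17 + 15/17*e13. Sheet selection: the two-to-one cover makes ±R indistinguishable at the matrix level (trace -33/289), so uniqueness comes from the required sign on e13.


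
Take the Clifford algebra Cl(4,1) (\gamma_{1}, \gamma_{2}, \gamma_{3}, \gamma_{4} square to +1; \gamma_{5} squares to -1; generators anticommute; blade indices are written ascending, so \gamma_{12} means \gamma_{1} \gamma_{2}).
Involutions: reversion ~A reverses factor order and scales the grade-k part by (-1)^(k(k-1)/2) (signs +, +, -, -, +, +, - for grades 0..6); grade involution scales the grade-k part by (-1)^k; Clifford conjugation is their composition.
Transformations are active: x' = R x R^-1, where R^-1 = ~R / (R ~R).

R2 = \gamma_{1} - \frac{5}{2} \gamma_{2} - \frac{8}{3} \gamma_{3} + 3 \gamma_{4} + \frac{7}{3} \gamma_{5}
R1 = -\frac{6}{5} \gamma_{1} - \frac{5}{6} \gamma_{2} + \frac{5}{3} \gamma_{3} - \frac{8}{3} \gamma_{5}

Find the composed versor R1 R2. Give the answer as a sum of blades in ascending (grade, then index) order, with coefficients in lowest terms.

Distribute over the terms of R1 (each basis-blade product reordered to ascending indices, repeated generators contracted through their squares):
(-\frac{6}{5} \gamma_{1}) R2 = -\frac{6}{5} + 3 \gamma_{12} + \frac{16}{5} \gamma_{13} - \frac{18}{5} \gamma_{14} - \frac{14}{5} \gamma_{15}
(-\frac{5}{6} \gamma_{2}) R2 = \frac{25}{12} + \frac{5}{6} \gamma_{12} + \frac{20}{9} \gamma_{23} - \frac{5}{2} \gamma_{24} - \frac{35}{18} \gamma_{25}
(\frac{5}{3} \gamma_{3}) R2 = -\frac{40}{9} - \frac{5}{3} \gamma_{13} + \frac{25}{6} \gamma_{23} + 5 \gamma_{34} + \frac{35}{9} \gamma_{35}
(-\frac{8}{3} \gamma_{5}) R2 = \frac{56}{9} + \frac{8}{3} \gamma_{15} - \frac{20}{3} \gamma_{25} - \frac{64}{9} \gamma_{35} + 8 \gamma_{45}
Summing the partial products and collecting blades:
Answer: \frac{479}{180} + \frac{23}{6} \gamma_{12} + \frac{23}{15} \gamma_{13} - \frac{18}{5} \gamma_{14} - \frac{2}{15} \gamma_{15} + \frac{115}{18} \gamma_{23} - \frac{5}{2} \gamma_{24} - \frac{155}{18} \gamma_{25} + 5 \gamma_{34} - \frac{29}{9} \gamma_{35} + 8 \gamma_{45}


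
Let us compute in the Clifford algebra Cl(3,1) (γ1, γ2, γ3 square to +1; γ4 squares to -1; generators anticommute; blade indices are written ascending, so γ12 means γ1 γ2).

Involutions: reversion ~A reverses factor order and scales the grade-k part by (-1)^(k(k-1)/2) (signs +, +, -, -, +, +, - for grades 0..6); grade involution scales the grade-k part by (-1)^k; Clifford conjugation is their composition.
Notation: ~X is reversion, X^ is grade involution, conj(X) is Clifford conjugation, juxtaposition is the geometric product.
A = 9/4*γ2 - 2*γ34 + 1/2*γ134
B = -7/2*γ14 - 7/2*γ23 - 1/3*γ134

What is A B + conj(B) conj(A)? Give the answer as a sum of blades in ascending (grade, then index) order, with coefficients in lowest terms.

first term: -1/6 + 2/3*γ1 - 49/8*γ3 - 7*γ13 - 7*γ24 + 77/8*γ124 + 3/4*γ1234
second term: -1/6 - 2/3*γ1 + 49/8*γ3 + 7*γ13 + 7*γ24 + 77/8*γ124 + 3/4*γ1234
Answer: -1/3 + 77/4*γ124 + 3/2*γ1234


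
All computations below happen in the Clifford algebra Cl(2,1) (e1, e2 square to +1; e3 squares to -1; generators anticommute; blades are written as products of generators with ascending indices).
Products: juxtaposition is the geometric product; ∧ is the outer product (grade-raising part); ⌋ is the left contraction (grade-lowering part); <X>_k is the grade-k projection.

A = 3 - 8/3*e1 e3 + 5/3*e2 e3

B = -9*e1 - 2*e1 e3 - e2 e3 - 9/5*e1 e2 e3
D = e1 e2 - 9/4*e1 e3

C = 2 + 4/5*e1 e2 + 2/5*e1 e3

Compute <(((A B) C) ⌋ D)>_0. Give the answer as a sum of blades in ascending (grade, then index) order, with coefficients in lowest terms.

step 1: 11/3 - 30*e1 - 24/5*e2 - 24*e3 + 6*e1 e2 - 6*e1 e3 - 3*e2 e3 - 102/5*e1 e2 e3
step 2: 2/15 - 1644/25*e1 - 636/25*e2 - 1092/25*e3 + 242/15*e1 e2 - 122/15*e1 e3 - 66/5*e2 e3 - 1452/25*e1 e2 e3
step 3: 13/6 + 3093/25*e1 - 1644/25*e2 + 3699/25*e3 + 2/15*e1 e2 - 3/10*e1 e3
step 4: 13/6
Answer: 13/6


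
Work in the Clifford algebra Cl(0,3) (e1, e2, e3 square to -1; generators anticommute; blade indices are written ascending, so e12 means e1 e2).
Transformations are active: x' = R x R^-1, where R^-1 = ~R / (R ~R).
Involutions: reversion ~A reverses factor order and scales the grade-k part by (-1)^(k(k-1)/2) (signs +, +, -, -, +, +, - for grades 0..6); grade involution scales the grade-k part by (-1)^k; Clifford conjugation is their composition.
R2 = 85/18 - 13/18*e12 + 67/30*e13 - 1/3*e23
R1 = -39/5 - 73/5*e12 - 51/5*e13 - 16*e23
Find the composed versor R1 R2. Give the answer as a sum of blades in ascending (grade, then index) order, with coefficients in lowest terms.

Distribute over the terms of R1 (each basis-blade product reordered to ascending indices, repeated generators contracted through their squares):
(-39/5) R2 = -221/6 + 169/30*e12 - 871/50*e13 + 13/5*e23
(-73/5*e12) R2 = -949/90 - 1241/18*e12 - 73/15*e13 - 4891/150*e23
(-51/5*e13) R2 = 1139/50 + 17/5*e12 - 289/6*e13 - 221/30*e23
(-16*e23) R2 = -16/3 + 536/15*e12 + 104/9*e13 - 680/9*e23
Summing the partial products and collecting blades:
Answer: -13469/450 - 1088/45*e12 - 13252/225*e13 - 25409/225*e23


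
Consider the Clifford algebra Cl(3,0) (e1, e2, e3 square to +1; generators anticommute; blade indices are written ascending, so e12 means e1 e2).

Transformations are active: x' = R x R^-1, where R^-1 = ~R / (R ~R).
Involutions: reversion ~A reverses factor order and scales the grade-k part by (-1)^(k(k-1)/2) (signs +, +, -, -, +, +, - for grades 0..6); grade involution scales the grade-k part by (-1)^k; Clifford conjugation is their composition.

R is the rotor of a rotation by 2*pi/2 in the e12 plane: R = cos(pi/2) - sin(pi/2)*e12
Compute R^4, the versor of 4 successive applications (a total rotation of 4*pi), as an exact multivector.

Rotor phase runs at HALF the rotation angle; powers of one rotor simply add phase, so after 4 steps in e12 the phase is 4*pi/2 = 2*pi and R^4 = cos(2*pi) - sin(2*pi)*e12.
cos(2*pi) = 1 and sin(2*pi) = 0, so R^4 = 1. The total rotation 4*pi is 2 full turns, so every vector returns to itself, yet the rotor is +1, back on the identity sheet (an even number of 2*pi turns).
Answer: 1


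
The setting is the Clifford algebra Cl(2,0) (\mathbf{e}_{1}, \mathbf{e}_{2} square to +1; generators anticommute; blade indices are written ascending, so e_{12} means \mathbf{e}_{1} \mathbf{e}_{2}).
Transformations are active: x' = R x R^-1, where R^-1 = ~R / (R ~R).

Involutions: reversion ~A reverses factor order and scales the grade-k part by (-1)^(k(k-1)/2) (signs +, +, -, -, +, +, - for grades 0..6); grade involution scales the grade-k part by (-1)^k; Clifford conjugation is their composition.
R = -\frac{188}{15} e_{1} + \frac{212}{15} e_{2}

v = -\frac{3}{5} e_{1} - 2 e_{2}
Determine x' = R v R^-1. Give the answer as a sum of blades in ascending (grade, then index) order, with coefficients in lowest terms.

~R = -\frac{188}{15} e_{1} + \frac{212}{15} e_{2}, and R ~R = \frac{80288}{225}, so R^-1 = ~R / (\frac{80288}{225}).
R v = -\frac{1556}{75} + \frac{2516}{75} e_{12}
Answer: \frac{5162}{2509} e_{1} + \frac{4473}{12545} e_{2}


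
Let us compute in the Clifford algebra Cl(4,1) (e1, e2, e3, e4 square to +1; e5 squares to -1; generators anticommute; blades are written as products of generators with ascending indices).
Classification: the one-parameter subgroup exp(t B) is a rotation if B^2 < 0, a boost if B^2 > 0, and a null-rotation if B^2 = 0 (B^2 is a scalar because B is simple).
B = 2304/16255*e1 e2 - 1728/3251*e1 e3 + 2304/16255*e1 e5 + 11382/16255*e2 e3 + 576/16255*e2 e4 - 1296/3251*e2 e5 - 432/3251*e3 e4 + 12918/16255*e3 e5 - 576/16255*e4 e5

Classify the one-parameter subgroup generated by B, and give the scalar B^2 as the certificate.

B^2 term by term: the squares give (2304/16255)^2*(e1 e2)^2 + (-1728/3251)^2*(e1 e3)^2 + (2304/16255)^2*(e1 e5)^2 + (11382/16255)^2*(e2 e3)^2 + (576/16255)^2*(e2 e4)^2 + (-1296/3251)^2*(e2 e5)^2 + (-432/3251)^2*(e3 e4)^2 + (12918/16255)^2*(e3 e5)^2 + (-576/16255)^2*(e4 e5)^2 = 5308416/264225025*(-1) + 2985984/10569001*(-1) + 5308416/264225025*(+1) + 129549924/264225025*(-1) + 331776/264225025*(-1) + 1679616/10569001*(+1) + 186624/10569001*(-1) + 166874724/264225025*(+1) + 331776/264225025*(+1) = 0 (each basis 2-blade squares to minus the product of its generators' squares); cross terms between blades sharing an index anticommute and cancel; the commuting (index-disjoint) pairs give grade-4 terms 2*c*c'*(blade product), which cancel blade by blade — e1 e2 e3 e4: -1990656/52845005 + 1990656/52845005 = 0; e1 e2 e3 e5: 59526144/264225025 - 4478976/10569001 + 52448256/264225025 = 0; e1 e2 e4 e5: -2654208/264225025 + 2654208/264225025 = 0; e1 e3 e4 e5: 1990656/52845005 - 1990656/52845005 = 0; e2 e3 e4 e5: -13112064/264225025 - 14881536/264225025 + 1119744/10569001 = 0 — confirming B is simple. So B^2 = 0.
Answer: null-rotation, certificate B^2 = 0. Check the certificate: B^2 = 0, and that sign is decisive whatever form B takes.
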